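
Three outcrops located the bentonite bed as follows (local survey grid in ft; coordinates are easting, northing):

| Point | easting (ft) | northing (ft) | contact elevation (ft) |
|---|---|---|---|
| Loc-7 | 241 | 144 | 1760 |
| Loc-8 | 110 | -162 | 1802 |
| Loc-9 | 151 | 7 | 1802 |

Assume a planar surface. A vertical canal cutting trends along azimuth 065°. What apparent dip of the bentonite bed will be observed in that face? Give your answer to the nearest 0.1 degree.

30.7°

Two edge vectors: Loc-7→Loc-8 = (-131, -306, 42), Loc-7→Loc-9 = (-90, -137, 42).
Normal n = (Loc-7→Loc-8) × (Loc-7→Loc-9) = (-7098, 1722, -9593).
So ∂z/∂easting = −n_x/n_z = −0.73991 and ∂z/∂northing = −n_y/n_z = 0.17951.
Unit vector along 065° is (sin 65°, cos 65°) = (0.9063, 0.4226).
Slope in that direction = a·(0.9063) + b·(0.4226) = −0.59473.
Apparent dip = arctan|0.59473| = 30.7° (true dip is 37.3°, so apparent ≤ true as expected).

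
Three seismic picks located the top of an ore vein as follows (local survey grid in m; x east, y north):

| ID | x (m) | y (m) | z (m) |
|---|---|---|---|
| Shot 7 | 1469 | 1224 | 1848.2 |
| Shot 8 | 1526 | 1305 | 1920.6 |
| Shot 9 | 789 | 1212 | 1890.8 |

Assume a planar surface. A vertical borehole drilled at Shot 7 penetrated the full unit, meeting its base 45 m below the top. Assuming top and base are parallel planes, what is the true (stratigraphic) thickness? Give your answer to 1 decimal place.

Let the plane be z = a·x + b·y + c.
Shot 8−Shot 7: 57a + 81b = 72.4;  Shot 9−Shot 7: −680a − 12b = 42.6.
Solving gives a = −0.07941, b = 0.94971.
|∇z| = √(a²+b²) = 0.95302, so dip δ = arctan(0.95302) = 43.62°.
True thickness = vertical thickness × cos δ = 45 × cos 43.62° = 32.6 m.

32.6 m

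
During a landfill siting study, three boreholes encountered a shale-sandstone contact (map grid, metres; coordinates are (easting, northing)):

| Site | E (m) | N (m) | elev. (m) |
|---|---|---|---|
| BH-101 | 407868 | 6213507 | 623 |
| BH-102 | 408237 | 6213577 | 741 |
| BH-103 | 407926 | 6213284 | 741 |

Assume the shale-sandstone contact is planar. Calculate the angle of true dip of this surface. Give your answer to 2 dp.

Let the plane be z = a·E + b·N + c.
BH-102−BH-101: 369a + 70b = 118;  BH-103−BH-101: 58a − 223b = 118.
Solving gives a = 0.40041, b = −0.42501.
Gradient magnitude |∇z| = √(a² + b²) = √(0.16033 + 0.18063) = 0.58391.
True dip = arctan(0.58391) = 30.28°, dipping toward NW (azimuth ≈ 317°).

30.28°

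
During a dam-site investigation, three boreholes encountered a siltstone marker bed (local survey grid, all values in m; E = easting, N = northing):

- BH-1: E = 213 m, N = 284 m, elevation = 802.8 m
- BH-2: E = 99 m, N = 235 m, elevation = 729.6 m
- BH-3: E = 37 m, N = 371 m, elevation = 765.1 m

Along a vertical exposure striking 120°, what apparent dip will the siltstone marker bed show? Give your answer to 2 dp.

8.65°

Two edge vectors: BH-1→BH-2 = (-114, -49, -73.2), BH-1→BH-3 = (-176, 87, -37.7).
Normal n = (BH-1→BH-2) × (BH-1→BH-3) = (8215.7, 8585.4, -18542).
So ∂z/∂E = −n_x/n_z = 0.44309 and ∂z/∂N = −n_y/n_z = 0.46302.
Unit vector along 120° is (sin 120°, cos 120°) = (0.8660, -0.5000).
Slope in that direction = a·(0.8660) + b·(-0.5000) = 0.15221.
Apparent dip = arctan|0.15221| = 8.65° (true dip is 32.7°, so apparent ≤ true as expected).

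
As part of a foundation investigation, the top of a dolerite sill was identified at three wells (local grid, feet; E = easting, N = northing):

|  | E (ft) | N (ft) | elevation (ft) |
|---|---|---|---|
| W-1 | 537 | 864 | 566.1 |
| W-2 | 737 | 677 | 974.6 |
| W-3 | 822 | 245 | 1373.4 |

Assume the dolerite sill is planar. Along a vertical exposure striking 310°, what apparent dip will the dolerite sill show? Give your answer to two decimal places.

56.62°

Two edge vectors: W-1→W-2 = (200, -187, 408.5), W-1→W-3 = (285, -619, 807.3).
Normal n = (W-1→W-2) × (W-1→W-3) = (101896.4, -45037.5, -70505).
So ∂z/∂E = −n_x/n_z = 1.44524 and ∂z/∂N = −n_y/n_z = −0.63878.
Unit vector along 310° is (sin 310°, cos 310°) = (-0.7660, 0.6428).
Slope in that direction = a·(-0.7660) + b·(0.6428) = −1.51772.
Apparent dip = arctan|1.51772| = 56.62° (true dip is 57.7°, so apparent ≤ true as expected).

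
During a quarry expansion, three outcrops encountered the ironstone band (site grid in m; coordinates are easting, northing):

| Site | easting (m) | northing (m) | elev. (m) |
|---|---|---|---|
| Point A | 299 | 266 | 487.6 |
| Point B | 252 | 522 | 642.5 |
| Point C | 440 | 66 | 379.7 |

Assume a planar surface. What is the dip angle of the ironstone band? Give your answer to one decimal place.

Two edge vectors: Point A→Point B = (-47, 256, 154.9), Point A→Point C = (141, -200, -107.9).
Normal n = (Point A→Point B) × (Point A→Point C) = (3357.6, 16769.6, -26696).
So ∂z/∂easting = −n_x/n_z = 0.12577 and ∂z/∂northing = −n_y/n_z = 0.62817.
Gradient magnitude |∇z| = √(a² + b²) = √(0.01582 + 0.39460) = 0.64064.
True dip = arctan(0.64064) = 32.6°, dipping toward SSW (azimuth ≈ 191°).

32.6°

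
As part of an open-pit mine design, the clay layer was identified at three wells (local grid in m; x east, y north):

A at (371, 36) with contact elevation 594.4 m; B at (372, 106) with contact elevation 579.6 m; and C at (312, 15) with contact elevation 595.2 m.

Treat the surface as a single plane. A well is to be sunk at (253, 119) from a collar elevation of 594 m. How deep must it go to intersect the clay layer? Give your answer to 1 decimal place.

Let the plane be z = a·x + b·y + c.
B−A: 1a + 70b = −14.8;  C−A: −59a − 21b = 0.8.
Solving gives a = 0.06201, b = −0.21231.
Then c = 594.4 − a·371 − b·36 = 579.04.
At (253, 119): z_contact = 15.69 − 25.27 + 579.04 = 569.46 m.
Depth below ground = 594 − 569.46 = 24.5 m.

24.5 m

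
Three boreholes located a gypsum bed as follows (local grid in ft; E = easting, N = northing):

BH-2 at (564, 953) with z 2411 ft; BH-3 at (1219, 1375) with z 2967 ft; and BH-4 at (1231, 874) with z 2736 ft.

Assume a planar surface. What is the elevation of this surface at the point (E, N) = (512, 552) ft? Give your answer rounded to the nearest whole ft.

Two edge vectors: BH-2→BH-3 = (655, 422, 556), BH-2→BH-4 = (667, -79, 325).
Normal n = (BH-2→BH-3) × (BH-2→BH-4) = (181074, 157977, -333219).
So ∂z/∂E = −n_x/n_z = 0.54341 and ∂z/∂N = −n_y/n_z = 0.47409.
Intercept c from BH-2: 2411 − 306.48 − 451.81 = 1652.71.
At (512, 552): z = 278.2 + 261.7 + 1652.71 = 2192.6 ft.

2193 ft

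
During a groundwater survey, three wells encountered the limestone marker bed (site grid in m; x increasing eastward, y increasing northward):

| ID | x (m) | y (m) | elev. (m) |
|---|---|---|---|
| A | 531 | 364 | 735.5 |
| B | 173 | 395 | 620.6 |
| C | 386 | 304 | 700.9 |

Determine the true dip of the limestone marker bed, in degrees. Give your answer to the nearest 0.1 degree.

Let the plane be z = a·x + b·y + c.
B−A: −358a + 31b = −114.9;  C−A: −145a − 60b = −34.6.
Solving gives a = 0.30670, b = −0.16453.
Gradient magnitude |∇z| = √(a² + b²) = √(0.09407 + 0.02707) = 0.34805.
True dip = arctan(0.34805) = 19.2°, dipping toward WNW (azimuth ≈ 298°).

19.2°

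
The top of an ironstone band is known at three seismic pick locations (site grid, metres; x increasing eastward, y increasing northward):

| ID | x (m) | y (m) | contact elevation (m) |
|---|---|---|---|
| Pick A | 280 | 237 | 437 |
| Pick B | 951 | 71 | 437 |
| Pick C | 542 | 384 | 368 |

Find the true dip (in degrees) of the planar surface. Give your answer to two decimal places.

Let the plane be z = a·x + b·y + c.
Pick B−Pick A: 671a − 166b = 0;  Pick C−Pick A: 262a + 147b = −69.
Solving gives a = −0.08059, b = −0.32575.
Gradient magnitude |∇z| = √(a² + b²) = √(0.00649 + 0.10612) = 0.33557.
True dip = arctan(0.33557) = 18.55°, dipping toward NNE (azimuth ≈ 014°).

18.55°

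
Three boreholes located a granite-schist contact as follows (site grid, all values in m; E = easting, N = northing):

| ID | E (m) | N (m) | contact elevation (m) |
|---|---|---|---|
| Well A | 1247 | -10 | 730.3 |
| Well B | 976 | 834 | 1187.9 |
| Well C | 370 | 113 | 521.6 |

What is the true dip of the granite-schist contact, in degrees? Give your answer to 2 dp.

Two edge vectors: Well A→Well B = (-271, 844, 457.6), Well A→Well C = (-877, 123, -208.7).
Normal n = (Well A→Well B) × (Well A→Well C) = (-232427.6, -457872.9, 706855).
So ∂z/∂E = −n_x/n_z = 0.32882 and ∂z/∂N = −n_y/n_z = 0.64776.
Gradient magnitude |∇z| = √(a² + b²) = √(0.10812 + 0.41959) = 0.72644.
True dip = arctan(0.72644) = 36.00°, dipping toward SSW (azimuth ≈ 207°).

36.00°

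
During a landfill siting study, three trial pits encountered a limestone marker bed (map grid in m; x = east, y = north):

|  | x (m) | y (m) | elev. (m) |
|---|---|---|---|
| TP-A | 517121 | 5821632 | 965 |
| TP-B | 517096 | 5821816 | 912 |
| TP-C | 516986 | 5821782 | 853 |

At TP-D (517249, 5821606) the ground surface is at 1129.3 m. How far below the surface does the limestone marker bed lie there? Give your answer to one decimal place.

82.1 m

Two edge vectors: TP-A→TP-B = (-25, 184, -53), TP-A→TP-C = (-135, 150, -112).
Normal n = (TP-A→TP-B) × (TP-A→TP-C) = (-12658, 4355, 21090).
So ∂z/∂x = −n_x/n_z = 0.600189663 and ∂z/∂y = −n_y/n_z = −0.206495970.
Intercept c from TP-A: 965 − 310370.68 + 1202143.54 = 892737.87.
At (517249, 5821606): z_contact = 310447.50 − 1202138.18 + 892737.87 = 1047.19 m.
Depth below ground = 1129.3 − 1047.19 = 82.1 m.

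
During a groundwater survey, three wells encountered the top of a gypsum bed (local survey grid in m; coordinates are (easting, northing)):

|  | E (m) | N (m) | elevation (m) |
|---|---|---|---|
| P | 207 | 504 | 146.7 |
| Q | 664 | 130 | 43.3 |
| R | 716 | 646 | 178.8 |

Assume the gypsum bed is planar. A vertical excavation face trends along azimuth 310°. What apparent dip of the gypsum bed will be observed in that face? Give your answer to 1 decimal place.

10.1°

Two edge vectors: P→Q = (457, -374, -103.4), P→R = (509, 142, 32.1).
Normal n = (P→Q) × (P→R) = (2677.4, -67300.3, 255260).
So ∂z/∂E = −n_x/n_z = −0.01049 and ∂z/∂N = −n_y/n_z = 0.26365.
Unit vector along 310° is (sin 310°, cos 310°) = (-0.7660, 0.6428).
Slope in that direction = a·(-0.7660) + b·(0.6428) = 0.17751.
Apparent dip = arctan|0.17751| = 10.1° (true dip is 14.8°, so apparent ≤ true as expected).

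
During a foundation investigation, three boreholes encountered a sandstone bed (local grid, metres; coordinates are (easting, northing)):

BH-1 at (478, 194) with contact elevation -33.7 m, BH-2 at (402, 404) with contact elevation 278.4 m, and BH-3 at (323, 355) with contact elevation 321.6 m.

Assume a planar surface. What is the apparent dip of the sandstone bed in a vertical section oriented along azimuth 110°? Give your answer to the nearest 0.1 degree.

56.1°

Let the plane be z = a·E + b·N + c.
BH-2−BH-1: −76a + 210b = 312.1;  BH-3−BH-1: −155a + 161b = 355.3.
Solving gives a = −1.19941, b = 1.05212.
Unit vector along 110° is (sin 110°, cos 110°) = (0.9397, -0.3420).
Slope in that direction = a·(0.9397) + b·(-0.3420) = −1.48693.
Apparent dip = arctan|1.48693| = 56.1° (true dip is 57.9°, so apparent ≤ true as expected).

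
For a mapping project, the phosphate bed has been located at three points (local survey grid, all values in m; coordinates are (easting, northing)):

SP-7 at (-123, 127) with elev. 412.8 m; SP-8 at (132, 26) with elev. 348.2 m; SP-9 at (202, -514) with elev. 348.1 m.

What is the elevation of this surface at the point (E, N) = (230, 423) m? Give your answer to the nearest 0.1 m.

308.4 m

Two edge vectors: SP-7→SP-8 = (255, -101, -64.6), SP-7→SP-9 = (325, -641, -64.7).
Normal n = (SP-7→SP-8) × (SP-7→SP-9) = (-34873.9, -4496.5, -130630).
So ∂z/∂E = −n_x/n_z = −0.26697 and ∂z/∂N = −n_y/n_z = −0.03442.
Intercept c from SP-7: 412.8 − 32.84 + 4.37 = 384.33.
At (230, 423): z = −61.4 − 14.6 + 384.33 = 308.4 m.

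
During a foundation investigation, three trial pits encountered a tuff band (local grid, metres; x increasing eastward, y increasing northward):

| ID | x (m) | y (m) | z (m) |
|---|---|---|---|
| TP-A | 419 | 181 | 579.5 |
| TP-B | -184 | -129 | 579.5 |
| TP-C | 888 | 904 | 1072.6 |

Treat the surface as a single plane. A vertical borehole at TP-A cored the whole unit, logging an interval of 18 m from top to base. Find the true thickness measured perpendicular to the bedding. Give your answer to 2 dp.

Let the plane be z = a·x + b·y + c.
TP-B−TP-A: −603a − 310b = 0;  TP-C−TP-A: 469a + 723b = 493.1.
Solving gives a = −0.52606, b = 1.02326.
|∇z| = √(a²+b²) = 1.15057, so dip δ = arctan(1.15057) = 49.00°.
True thickness = vertical thickness × cos δ = 18 × cos 49.00° = 11.81 m.

11.81 m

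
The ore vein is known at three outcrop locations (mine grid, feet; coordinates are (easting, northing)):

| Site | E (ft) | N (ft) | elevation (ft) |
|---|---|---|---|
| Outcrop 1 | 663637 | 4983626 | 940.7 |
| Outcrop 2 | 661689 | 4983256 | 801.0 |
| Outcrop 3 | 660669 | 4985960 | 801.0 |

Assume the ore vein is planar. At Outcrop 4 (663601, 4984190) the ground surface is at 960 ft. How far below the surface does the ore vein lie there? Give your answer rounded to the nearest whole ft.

7 ft

Let the plane be z = a·E + b·N + c.
Outcrop 2−Outcrop 1: −1948a − 370b = −139.7;  Outcrop 3−Outcrop 1: −2968a + 2334b = −139.7.
Solving gives a = 0.06691988, b = 0.02524345.
Then c = 940.7 − a·663637 − b·4983626 = −169273.70.
At (663601, 4984190): z_contact = 44408.1 + 125818.1 − 169273.70 = 952.5 ft.
Depth below ground = 960 − 952.5 = 7 ft.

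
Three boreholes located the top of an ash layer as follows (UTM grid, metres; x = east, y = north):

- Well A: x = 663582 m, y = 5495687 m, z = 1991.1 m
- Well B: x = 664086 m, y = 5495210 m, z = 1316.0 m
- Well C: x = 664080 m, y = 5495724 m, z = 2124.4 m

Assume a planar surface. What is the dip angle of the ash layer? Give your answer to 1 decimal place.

57.7°

Two edge vectors: Well A→Well B = (504, -477, -675.1), Well A→Well C = (498, 37, 133.3).
Normal n = (Well A→Well B) × (Well A→Well C) = (-38605.4, -403383, 256194).
So ∂z/∂x = −n_x/n_z = 0.15069 and ∂z/∂y = −n_y/n_z = 1.57452.
Gradient magnitude |∇z| = √(a² + b²) = √(0.02271 + 2.47912) = 1.58172.
True dip = arctan(1.58172) = 57.7°, dipping toward S (azimuth ≈ 185°).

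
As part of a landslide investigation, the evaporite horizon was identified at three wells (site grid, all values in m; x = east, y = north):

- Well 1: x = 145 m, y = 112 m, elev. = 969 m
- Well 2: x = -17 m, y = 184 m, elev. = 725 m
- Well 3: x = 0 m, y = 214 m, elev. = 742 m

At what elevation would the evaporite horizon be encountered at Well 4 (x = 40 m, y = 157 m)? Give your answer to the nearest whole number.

811 m

Let the plane be z = a·x + b·y + c.
Well 2−Well 1: −162a + 72b = −244;  Well 3−Well 1: −145a + 102b = −227.
Solving gives a = 1.40434, b = −0.22913.
Then c = 969 − a·145 − b·112 = 791.03.
At (40, 157): z = 56.2 − 36.0 + 791.03 = 811.2 m.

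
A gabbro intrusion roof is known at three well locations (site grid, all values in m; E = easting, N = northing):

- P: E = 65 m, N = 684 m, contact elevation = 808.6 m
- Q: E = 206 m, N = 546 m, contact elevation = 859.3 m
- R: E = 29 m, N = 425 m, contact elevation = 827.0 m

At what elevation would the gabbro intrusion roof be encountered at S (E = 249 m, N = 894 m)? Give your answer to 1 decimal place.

833.2 m

Two edge vectors: P→Q = (141, -138, 50.7), P→R = (-36, -259, 18.4).
Normal n = (P→Q) × (P→R) = (10592.1, -4419.6, -41487).
So ∂z/∂E = −n_x/n_z = 0.25531 and ∂z/∂N = −n_y/n_z = −0.10653.
Intercept c from P: 808.6 − 16.60 + 72.87 = 864.87.
At (249, 894): z = 63.6 − 95.2 + 864.87 = 833.2 m.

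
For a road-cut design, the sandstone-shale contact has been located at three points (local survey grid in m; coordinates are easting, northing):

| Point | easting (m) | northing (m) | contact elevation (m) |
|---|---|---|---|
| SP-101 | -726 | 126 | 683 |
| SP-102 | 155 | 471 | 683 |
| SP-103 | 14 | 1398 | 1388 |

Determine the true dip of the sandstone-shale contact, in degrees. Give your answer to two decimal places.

Two edge vectors: SP-101→SP-102 = (881, 345, 0), SP-101→SP-103 = (740, 1272, 705).
Normal n = (SP-101→SP-102) × (SP-101→SP-103) = (243225, -621105, 865332).
So ∂z/∂easting = −n_x/n_z = −0.28108 and ∂z/∂northing = −n_y/n_z = 0.71776.
Gradient magnitude |∇z| = √(a² + b²) = √(0.07900 + 0.51519) = 0.77084.
True dip = arctan(0.77084) = 37.63°, dipping toward SSE (azimuth ≈ 159°).

37.63°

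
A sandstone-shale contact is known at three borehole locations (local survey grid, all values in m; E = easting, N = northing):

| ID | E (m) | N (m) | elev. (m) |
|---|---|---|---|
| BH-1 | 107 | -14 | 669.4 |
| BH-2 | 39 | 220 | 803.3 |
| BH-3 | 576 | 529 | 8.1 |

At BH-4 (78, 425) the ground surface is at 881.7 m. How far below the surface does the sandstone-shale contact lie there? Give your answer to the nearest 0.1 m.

Let the plane be z = a·E + b·N + c.
BH-2−BH-1: −68a + 234b = 133.9;  BH-3−BH-1: 469a + 543b = −661.3.
Solving gives a = −1.55077, b = 0.12157.
Then c = 669.4 − a·107 − b·-14 = 837.03.
At (78, 425): z_contact = −120.96 + 51.67 + 837.03 = 767.74 m.
Depth below ground = 881.7 − 767.74 = 114.0 m.

114.0 m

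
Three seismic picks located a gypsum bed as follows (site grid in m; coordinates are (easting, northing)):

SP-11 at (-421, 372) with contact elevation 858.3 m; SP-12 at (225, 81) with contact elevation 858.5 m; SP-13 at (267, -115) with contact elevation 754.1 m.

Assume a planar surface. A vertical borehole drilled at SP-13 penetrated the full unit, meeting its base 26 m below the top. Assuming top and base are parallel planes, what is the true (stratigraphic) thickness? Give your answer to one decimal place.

21.8 m

Let the plane be z = a·E + b·N + c.
SP-12−SP-11: 646a − 291b = 0.2;  SP-13−SP-11: 688a − 487b = −104.2.
Solving gives a = 0.26592, b = 0.58964.
|∇z| = √(a²+b²) = 0.64683, so dip δ = arctan(0.64683) = 32.90°.
True thickness = vertical thickness × cos δ = 26 × cos 32.90° = 21.8 m.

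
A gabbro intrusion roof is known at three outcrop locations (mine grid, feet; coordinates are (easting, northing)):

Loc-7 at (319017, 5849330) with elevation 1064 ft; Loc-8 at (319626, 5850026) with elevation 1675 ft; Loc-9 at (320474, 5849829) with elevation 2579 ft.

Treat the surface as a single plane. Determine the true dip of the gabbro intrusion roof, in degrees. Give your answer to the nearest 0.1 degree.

46.6°

Let the plane be z = a·E + b·N + c.
Loc-8−Loc-7: 609a + 696b = 611;  Loc-9−Loc-7: 1457a + 499b = 1515.
Solving gives a = 1.05544, b = −0.04563.
Gradient magnitude |∇z| = √(a² + b²) = √(1.11395 + 0.00208) = 1.05642.
True dip = arctan(1.05642) = 46.6°, dipping toward W (azimuth ≈ 272°).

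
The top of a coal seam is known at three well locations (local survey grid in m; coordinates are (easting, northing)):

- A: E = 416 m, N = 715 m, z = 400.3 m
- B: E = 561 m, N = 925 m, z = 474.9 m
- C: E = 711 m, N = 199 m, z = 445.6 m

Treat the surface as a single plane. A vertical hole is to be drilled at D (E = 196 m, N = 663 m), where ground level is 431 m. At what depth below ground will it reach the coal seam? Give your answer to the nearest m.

Let the plane be z = a·E + b·N + c.
B−A: 145a + 210b = 74.6;  C−A: 295a − 516b = 45.3.
Solving gives a = 0.35100, b = 0.11288.
Then c = 400.3 − a·416 − b·715 = 173.57.
At (196, 663): z_contact = 68.8 + 74.8 + 173.57 = 317.2 m.
Depth below ground = 431 − 317.2 = 114 m.

114 m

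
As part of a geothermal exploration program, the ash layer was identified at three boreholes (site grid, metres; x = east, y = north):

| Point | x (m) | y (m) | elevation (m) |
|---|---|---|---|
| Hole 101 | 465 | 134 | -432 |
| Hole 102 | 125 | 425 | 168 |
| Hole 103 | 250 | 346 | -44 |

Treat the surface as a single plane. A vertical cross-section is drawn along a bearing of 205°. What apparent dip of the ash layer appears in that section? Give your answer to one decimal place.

19.6°

Two edge vectors: Hole 101→Hole 102 = (-340, 291, 600), Hole 101→Hole 103 = (-215, 212, 388).
Normal n = (Hole 101→Hole 102) × (Hole 101→Hole 103) = (-14292, 2920, -9515).
So ∂z/∂x = −n_x/n_z = −1.50205 and ∂z/∂y = −n_y/n_z = 0.30688.
Unit vector along 205° is (sin 205°, cos 205°) = (-0.4226, -0.9063).
Slope in that direction = a·(-0.4226) + b·(-0.9063) = 0.35666.
Apparent dip = arctan|0.35666| = 19.6° (true dip is 56.9°, so apparent ≤ true as expected).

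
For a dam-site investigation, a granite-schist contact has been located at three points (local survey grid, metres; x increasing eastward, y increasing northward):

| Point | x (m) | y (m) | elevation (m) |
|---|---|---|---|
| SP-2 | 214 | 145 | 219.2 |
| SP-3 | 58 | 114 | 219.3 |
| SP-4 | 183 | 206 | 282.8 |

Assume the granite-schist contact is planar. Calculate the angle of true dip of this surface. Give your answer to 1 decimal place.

44.0°

Two edge vectors: SP-2→SP-3 = (-156, -31, 0.1), SP-2→SP-4 = (-31, 61, 63.6).
Normal n = (SP-2→SP-3) × (SP-2→SP-4) = (-1977.7, 9918.5, -10477).
So ∂z/∂x = −n_x/n_z = −0.18877 and ∂z/∂y = −n_y/n_z = 0.94669.
Gradient magnitude |∇z| = √(a² + b²) = √(0.03563 + 0.89623) = 0.96533.
True dip = arctan(0.96533) = 44.0°, dipping toward SSE (azimuth ≈ 169°).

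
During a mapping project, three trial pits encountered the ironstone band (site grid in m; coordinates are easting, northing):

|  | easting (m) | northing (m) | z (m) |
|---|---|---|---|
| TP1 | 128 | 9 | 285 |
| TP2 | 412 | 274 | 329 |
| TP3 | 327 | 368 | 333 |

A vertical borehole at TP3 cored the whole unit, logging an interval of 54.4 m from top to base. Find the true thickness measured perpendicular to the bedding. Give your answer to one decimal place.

Let the plane be z = a·easting + b·northing + c.
TP2−TP1: 284a + 265b = 44;  TP3−TP1: 199a + 359b = 48.
Solving gives a = 0.06249, b = 0.09906.
|∇z| = √(a²+b²) = 0.11713, so dip δ = arctan(0.11713) = 6.68°.
True thickness = vertical thickness × cos δ = 54.4 × cos 6.68° = 54.0 m.

54.0 m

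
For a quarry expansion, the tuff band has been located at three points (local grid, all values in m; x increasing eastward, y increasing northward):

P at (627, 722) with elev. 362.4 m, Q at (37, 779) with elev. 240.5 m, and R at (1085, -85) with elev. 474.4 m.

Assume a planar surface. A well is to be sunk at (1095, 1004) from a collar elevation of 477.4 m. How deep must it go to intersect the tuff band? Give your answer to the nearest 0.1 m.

Let the plane be z = a·x + b·y + c.
Q−P: −590a + 57b = −121.9;  R−P: 458a − 807b = 112.
Solving gives a = 0.204410, b = −0.022776.
Then c = 362.4 − a·627 − b·722 = 250.68.
At (1095, 1004): z_contact = 223.83 − 22.87 + 250.68 = 451.64 m.
Depth below ground = 477.4 − 451.64 = 25.8 m.

25.8 m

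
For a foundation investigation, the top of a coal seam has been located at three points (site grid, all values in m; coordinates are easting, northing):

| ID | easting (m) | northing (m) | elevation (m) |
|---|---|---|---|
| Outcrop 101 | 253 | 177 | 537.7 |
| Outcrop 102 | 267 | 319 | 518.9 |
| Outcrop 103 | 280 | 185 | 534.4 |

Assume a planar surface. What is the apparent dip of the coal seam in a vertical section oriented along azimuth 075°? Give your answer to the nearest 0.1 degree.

Two edge vectors: Outcrop 101→Outcrop 102 = (14, 142, -18.8), Outcrop 101→Outcrop 103 = (27, 8, -3.3).
Normal n = (Outcrop 101→Outcrop 102) × (Outcrop 101→Outcrop 103) = (-318.2, -461.4, -3722).
So ∂z/∂easting = −n_x/n_z = −0.08549 and ∂z/∂northing = −n_y/n_z = −0.12397.
Unit vector along 075° is (sin 75°, cos 75°) = (0.9659, 0.2588).
Slope in that direction = a·(0.9659) + b·(0.2588) = −0.11466.
Apparent dip = arctan|0.11466| = 6.5° (true dip is 8.6°, so apparent ≤ true as expected).

6.5°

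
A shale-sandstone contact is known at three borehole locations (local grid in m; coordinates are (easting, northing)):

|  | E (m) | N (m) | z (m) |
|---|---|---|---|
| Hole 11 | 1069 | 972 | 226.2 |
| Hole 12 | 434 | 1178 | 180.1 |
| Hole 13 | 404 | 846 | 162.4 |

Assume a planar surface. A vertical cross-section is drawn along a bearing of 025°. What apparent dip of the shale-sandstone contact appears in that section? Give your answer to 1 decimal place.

Two edge vectors: Hole 11→Hole 12 = (-635, 206, -46.1), Hole 11→Hole 13 = (-665, -126, -63.8).
Normal n = (Hole 11→Hole 12) × (Hole 11→Hole 13) = (-18951.4, -9856.5, 217000).
So ∂z/∂E = −n_x/n_z = 0.08733 and ∂z/∂N = −n_y/n_z = 0.04542.
Unit vector along 025° is (sin 25°, cos 25°) = (0.4226, 0.9063).
Slope in that direction = a·(0.4226) + b·(0.9063) = 0.07807.
Apparent dip = arctan|0.07807| = 4.5° (true dip is 5.6°, so apparent ≤ true as expected).

4.5°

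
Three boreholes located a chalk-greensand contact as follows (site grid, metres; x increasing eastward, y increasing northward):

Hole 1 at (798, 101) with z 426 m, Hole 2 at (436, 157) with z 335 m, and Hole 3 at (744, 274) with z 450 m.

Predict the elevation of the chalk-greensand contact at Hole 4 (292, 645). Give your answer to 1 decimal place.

Two edge vectors: Hole 1→Hole 2 = (-362, 56, -91), Hole 1→Hole 3 = (-54, 173, 24).
Normal n = (Hole 1→Hole 2) × (Hole 1→Hole 3) = (17087, 13602, -59602).
So ∂z/∂x = −n_x/n_z = 0.28669 and ∂z/∂y = −n_y/n_z = 0.22821.
Intercept c from Hole 1: 426 − 228.77 − 23.05 = 174.18.
At (292, 645): z = 83.7 + 147.2 + 174.18 = 405.1 m.

405.1 m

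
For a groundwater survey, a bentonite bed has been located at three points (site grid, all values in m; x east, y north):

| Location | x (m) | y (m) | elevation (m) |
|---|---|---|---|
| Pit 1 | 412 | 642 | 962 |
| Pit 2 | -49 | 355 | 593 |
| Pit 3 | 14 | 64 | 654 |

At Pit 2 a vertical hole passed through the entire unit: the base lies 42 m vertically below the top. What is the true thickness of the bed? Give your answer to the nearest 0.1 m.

Two edge vectors: Pit 1→Pit 2 = (-461, -287, -369), Pit 1→Pit 3 = (-398, -578, -308).
Normal n = (Pit 1→Pit 2) × (Pit 1→Pit 3) = (-124886, 4874, 152232).
So ∂z/∂x = −n_x/n_z = 0.82037 and ∂z/∂y = −n_y/n_z = −0.03202.
|∇z| = √(a²+b²) = 0.82099, so dip δ = arctan(0.82099) = 39.39°.
True thickness = vertical thickness × cos δ = 42 × cos 39.39° = 32.5 m.

32.5 m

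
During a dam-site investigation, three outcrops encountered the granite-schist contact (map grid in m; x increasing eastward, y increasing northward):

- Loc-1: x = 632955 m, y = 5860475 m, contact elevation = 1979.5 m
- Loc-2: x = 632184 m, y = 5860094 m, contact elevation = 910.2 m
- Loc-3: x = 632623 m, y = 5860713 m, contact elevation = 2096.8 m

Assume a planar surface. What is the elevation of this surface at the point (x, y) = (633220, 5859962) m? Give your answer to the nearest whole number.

Two edge vectors: Loc-1→Loc-2 = (-771, -381, -1069.3), Loc-1→Loc-3 = (-332, 238, 117.3).
Normal n = (Loc-1→Loc-2) × (Loc-1→Loc-3) = (209802.1, 445445.9, -309990).
So ∂z/∂x = −n_x/n_z = 0.67680280 and ∂z/∂y = −n_y/n_z = 1.43696861.
Intercept c from Loc-1: 1979.5 − 428385.72 − 8421318.63 = −8847724.84.
At (633220, 5859962): z = 428565.1 + 8420581.5 − 8847724.84 = 1421.7 m.

1422 m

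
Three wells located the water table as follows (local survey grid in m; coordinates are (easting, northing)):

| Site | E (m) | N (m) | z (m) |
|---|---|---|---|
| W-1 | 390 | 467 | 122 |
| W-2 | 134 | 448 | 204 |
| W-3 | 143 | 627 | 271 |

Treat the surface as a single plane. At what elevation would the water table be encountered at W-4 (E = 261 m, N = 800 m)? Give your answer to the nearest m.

Two edge vectors: W-1→W-2 = (-256, -19, 82), W-1→W-3 = (-247, 160, 149).
Normal n = (W-1→W-2) × (W-1→W-3) = (-15951, 17890, -45653).
So ∂z/∂E = −n_x/n_z = −0.34940 and ∂z/∂N = −n_y/n_z = 0.39187.
Intercept c from W-1: 122 + 136.26 − 183.00 = 75.26.
At (261, 800): z = −91.2 + 313.5 + 75.26 = 297.6 m.

298 m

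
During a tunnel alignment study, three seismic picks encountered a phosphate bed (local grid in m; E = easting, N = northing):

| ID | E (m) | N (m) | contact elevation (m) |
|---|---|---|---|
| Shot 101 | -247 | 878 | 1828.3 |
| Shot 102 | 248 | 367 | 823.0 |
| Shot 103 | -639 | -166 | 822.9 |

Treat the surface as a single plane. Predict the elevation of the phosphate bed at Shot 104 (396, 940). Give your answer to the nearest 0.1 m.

1425.0 m

Two edge vectors: Shot 101→Shot 102 = (495, -511, -1005.3), Shot 101→Shot 103 = (-392, -1044, -1005.4).
Normal n = (Shot 101→Shot 102) × (Shot 101→Shot 103) = (-535773.8, 891750.6, -717092).
So ∂z/∂E = −n_x/n_z = −0.74715 and ∂z/∂N = −n_y/n_z = 1.24357.
Intercept c from Shot 101: 1828.3 − 184.55 − 1091.85 = 551.90.
At (396, 940): z = −295.9 + 1169.0 + 551.90 = 1425.0 m.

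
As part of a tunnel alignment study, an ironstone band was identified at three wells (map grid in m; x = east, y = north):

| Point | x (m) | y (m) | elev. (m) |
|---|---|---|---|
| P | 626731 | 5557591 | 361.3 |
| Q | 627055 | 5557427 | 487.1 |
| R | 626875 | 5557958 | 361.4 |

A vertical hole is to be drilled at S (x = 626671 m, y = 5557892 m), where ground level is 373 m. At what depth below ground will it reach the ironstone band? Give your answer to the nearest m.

69 m

Let the plane be z = a·x + b·y + c.
Q−P: 324a − 164b = 125.8;  R−P: 144a + 367b = 0.1.
Solving gives a = 0.32405069, b = −0.12687547.
Then c = 361.3 − a·626731 − b·5557591 = 502390.68.
At (626671, 5557892): z_contact = 203073.2 − 705160.2 + 502390.68 = 303.7 m.
Depth below ground = 373 − 303.7 = 69 m.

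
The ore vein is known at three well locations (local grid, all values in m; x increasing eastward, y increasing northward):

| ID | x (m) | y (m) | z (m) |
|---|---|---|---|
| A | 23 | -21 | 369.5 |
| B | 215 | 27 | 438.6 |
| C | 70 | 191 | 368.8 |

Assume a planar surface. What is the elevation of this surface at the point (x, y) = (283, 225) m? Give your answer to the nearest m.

Two edge vectors: A→B = (192, 48, 69.1), A→C = (47, 212, -0.7).
Normal n = (A→B) × (A→C) = (-14682.8, 3382.1, 38448).
So ∂z/∂x = −n_x/n_z = 0.38189 and ∂z/∂y = −n_y/n_z = −0.08797.
Intercept c from A: 369.5 − 8.78 − 1.85 = 358.87.
At (283, 225): z = 108.1 − 19.8 + 358.87 = 447.2 m.

447 m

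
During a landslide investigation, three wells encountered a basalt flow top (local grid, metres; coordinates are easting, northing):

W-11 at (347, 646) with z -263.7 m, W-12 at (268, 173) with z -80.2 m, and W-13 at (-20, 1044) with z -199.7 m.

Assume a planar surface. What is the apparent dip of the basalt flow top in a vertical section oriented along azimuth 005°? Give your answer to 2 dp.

Let the plane be z = a·easting + b·northing + c.
W-12−W-11: −79a − 473b = 183.5;  W-13−W-11: −367a + 398b = 64.
Solving gives a = −0.50385, b = −0.30380.
Unit vector along 005° is (sin 5°, cos 5°) = (0.0872, 0.9962).
Slope in that direction = a·(0.0872) + b·(0.9962) = −0.34655.
Apparent dip = arctan|0.34655| = 19.11° (true dip is 30.5°, so apparent ≤ true as expected).

19.11°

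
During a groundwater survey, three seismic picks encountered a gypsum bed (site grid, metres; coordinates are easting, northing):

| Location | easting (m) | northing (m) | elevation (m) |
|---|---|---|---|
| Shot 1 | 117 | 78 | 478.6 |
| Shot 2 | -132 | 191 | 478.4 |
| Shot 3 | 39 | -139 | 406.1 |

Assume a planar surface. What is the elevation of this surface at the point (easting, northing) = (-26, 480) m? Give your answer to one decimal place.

Let the plane be z = a·easting + b·northing + c.
Shot 2−Shot 1: −249a + 113b = −0.2;  Shot 3−Shot 1: −78a − 217b = −72.5.
Solving gives a = 0.13105, b = 0.28700.
Then c = 478.6 − a·117 − b·78 = 440.88.
At (-26, 480): z = −3.4 + 137.8 + 440.88 = 575.2 m.

575.2 m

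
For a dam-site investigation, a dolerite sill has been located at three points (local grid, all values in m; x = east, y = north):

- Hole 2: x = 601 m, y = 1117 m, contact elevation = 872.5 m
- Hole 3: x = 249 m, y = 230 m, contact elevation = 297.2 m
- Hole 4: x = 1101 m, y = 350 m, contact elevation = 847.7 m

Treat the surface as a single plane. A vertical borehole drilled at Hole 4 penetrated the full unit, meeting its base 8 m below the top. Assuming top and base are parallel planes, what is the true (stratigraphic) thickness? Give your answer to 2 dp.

6.49 m

Two edge vectors: Hole 2→Hole 3 = (-352, -887, -575.3), Hole 2→Hole 4 = (500, -767, -24.8).
Normal n = (Hole 2→Hole 3) × (Hole 2→Hole 4) = (-419257.5, -296379.6, 713484).
So ∂z/∂x = −n_x/n_z = 0.58762 and ∂z/∂y = −n_y/n_z = 0.41540.
|∇z| = √(a²+b²) = 0.71962, so dip δ = arctan(0.71962) = 35.74°.
True thickness = vertical thickness × cos δ = 8 × cos 35.74° = 6.49 m.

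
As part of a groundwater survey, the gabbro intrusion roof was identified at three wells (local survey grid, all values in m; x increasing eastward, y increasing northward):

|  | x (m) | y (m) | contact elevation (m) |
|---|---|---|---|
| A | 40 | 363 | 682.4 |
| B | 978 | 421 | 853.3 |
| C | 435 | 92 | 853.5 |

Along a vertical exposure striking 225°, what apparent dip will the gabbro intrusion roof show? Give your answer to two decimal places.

Two edge vectors: A→B = (938, 58, 170.9), A→C = (395, -271, 171.1).
Normal n = (A→B) × (A→C) = (56237.7, -92986.3, -277108).
So ∂z/∂x = −n_x/n_z = 0.20295 and ∂z/∂y = −n_y/n_z = −0.33556.
Unit vector along 225° is (sin 225°, cos 225°) = (-0.7071, -0.7071).
Slope in that direction = a·(-0.7071) + b·(-0.7071) = 0.09377.
Apparent dip = arctan|0.09377| = 5.36° (true dip is 21.4°, so apparent ≤ true as expected).

5.36°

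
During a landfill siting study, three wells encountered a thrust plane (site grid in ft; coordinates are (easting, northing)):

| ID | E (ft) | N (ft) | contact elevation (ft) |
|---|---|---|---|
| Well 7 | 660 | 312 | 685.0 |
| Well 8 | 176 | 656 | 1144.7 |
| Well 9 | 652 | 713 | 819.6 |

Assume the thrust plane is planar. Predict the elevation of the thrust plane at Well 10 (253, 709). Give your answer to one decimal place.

1106.2 ft

Let the plane be z = a·E + b·N + c.
Well 8−Well 7: −484a + 344b = 459.7;  Well 9−Well 7: −8a + 401b = 134.6.
Solving gives a = −0.72145, b = 0.32127.
Then c = 685 − a·660 − b·312 = 1060.92.
At (253, 709): z = −182.5 + 227.8 + 1060.92 = 1106.2 ft.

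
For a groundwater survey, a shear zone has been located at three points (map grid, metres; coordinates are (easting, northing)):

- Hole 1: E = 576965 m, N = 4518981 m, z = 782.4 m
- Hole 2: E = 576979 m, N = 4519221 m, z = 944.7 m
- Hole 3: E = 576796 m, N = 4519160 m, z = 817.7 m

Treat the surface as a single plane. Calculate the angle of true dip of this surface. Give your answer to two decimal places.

38.85°

Two edge vectors: Hole 1→Hole 2 = (14, 240, 162.3), Hole 1→Hole 3 = (-169, 179, 35.3).
Normal n = (Hole 1→Hole 2) × (Hole 1→Hole 3) = (-20579.7, -27922.9, 43066).
So ∂z/∂E = −n_x/n_z = 0.47786 and ∂z/∂N = −n_y/n_z = 0.64837.
Gradient magnitude |∇z| = √(a² + b²) = √(0.22835 + 0.42039) = 0.80545.
True dip = arctan(0.80545) = 38.85°, dipping toward SW (azimuth ≈ 216°).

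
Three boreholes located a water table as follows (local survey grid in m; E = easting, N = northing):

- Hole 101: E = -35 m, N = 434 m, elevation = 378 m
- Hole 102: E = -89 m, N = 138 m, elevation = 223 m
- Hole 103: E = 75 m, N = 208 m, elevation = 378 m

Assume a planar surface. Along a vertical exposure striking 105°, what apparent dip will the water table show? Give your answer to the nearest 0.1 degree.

Let the plane be z = a·E + b·N + c.
Hole 102−Hole 101: −54a − 296b = −155;  Hole 103−Hole 101: 110a − 226b = 0.
Solving gives a = 0.78255, b = 0.38089.
Unit vector along 105° is (sin 105°, cos 105°) = (0.9659, -0.2588).
Slope in that direction = a·(0.9659) + b·(-0.2588) = 0.65730.
Apparent dip = arctan|0.65730| = 33.3° (true dip is 41.0°, so apparent ≤ true as expected).

33.3°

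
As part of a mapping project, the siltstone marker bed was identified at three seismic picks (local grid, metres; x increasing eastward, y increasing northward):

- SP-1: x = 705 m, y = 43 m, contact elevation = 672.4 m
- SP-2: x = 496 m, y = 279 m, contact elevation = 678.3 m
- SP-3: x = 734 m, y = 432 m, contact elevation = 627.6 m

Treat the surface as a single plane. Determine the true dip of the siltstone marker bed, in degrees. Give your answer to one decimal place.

10.2°

Two edge vectors: SP-1→SP-2 = (-209, 236, 5.9), SP-1→SP-3 = (29, 389, -44.8).
Normal n = (SP-1→SP-2) × (SP-1→SP-3) = (-12867.9, -9192.1, -88145).
So ∂z/∂x = −n_x/n_z = −0.14599 and ∂z/∂y = −n_y/n_z = −0.10428.
Gradient magnitude |∇z| = √(a² + b²) = √(0.02131 + 0.01088) = 0.17941.
True dip = arctan(0.17941) = 10.2°, dipping toward NE (azimuth ≈ 054°).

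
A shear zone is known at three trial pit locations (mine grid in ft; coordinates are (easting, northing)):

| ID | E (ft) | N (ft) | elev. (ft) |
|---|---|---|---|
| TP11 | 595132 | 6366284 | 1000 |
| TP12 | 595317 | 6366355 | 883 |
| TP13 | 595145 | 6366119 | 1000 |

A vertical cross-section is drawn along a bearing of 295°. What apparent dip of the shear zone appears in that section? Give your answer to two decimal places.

Let the plane be z = a·E + b·N + c.
TP12−TP11: 185a + 71b = −117;  TP13−TP11: 13a − 165b = 0.
Solving gives a = −0.61387, b = −0.04837.
Unit vector along 295° is (sin 295°, cos 295°) = (-0.9063, 0.4226).
Slope in that direction = a·(-0.9063) + b·(0.4226) = 0.53592.
Apparent dip = arctan|0.53592| = 28.19° (true dip is 31.6°, so apparent ≤ true as expected).

28.19°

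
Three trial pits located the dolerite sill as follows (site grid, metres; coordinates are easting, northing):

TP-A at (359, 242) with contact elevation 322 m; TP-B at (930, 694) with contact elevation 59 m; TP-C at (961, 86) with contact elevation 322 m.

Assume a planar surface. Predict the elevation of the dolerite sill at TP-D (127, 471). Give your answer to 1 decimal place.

248.0 m

Two edge vectors: TP-A→TP-B = (571, 452, -263), TP-A→TP-C = (602, -156, 0).
Normal n = (TP-A→TP-B) × (TP-A→TP-C) = (-41028, -158326, -361180).
So ∂z/∂easting = −n_x/n_z = −0.11359 and ∂z/∂northing = −n_y/n_z = −0.43836.
Intercept c from TP-A: 322 + 40.78 + 106.08 = 468.86.
At (127, 471): z = −14.4 − 206.5 + 468.86 = 248.0 m.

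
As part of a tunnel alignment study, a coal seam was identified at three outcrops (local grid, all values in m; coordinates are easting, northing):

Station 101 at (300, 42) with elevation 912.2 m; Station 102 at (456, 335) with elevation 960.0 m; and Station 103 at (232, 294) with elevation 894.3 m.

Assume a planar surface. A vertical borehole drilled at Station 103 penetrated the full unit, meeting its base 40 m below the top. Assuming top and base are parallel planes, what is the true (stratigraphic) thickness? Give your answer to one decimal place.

38.4 m

Let the plane be z = a·easting + b·northing + c.
Station 102−Station 101: 156a + 293b = 47.8;  Station 103−Station 101: −68a + 252b = −17.9.
Solving gives a = 0.29189, b = 0.00773.
|∇z| = √(a²+b²) = 0.29199, so dip δ = arctan(0.29199) = 16.28°.
True thickness = vertical thickness × cos δ = 40 × cos 16.28° = 38.4 m.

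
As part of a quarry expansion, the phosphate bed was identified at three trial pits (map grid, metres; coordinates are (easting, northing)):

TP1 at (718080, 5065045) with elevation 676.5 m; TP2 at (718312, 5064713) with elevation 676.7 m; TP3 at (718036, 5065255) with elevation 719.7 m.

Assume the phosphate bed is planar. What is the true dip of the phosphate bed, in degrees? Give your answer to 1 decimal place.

27.2°

Let the plane be z = a·E + b·N + c.
TP2−TP1: 232a − 332b = 0.2;  TP3−TP1: −44a + 210b = 43.2.
Solving gives a = 0.42168, b = 0.29407.
Gradient magnitude |∇z| = √(a² + b²) = √(0.17782 + 0.08648) = 0.51409.
True dip = arctan(0.51409) = 27.2°, dipping toward SW (azimuth ≈ 235°).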